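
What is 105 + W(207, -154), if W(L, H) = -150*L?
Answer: -30945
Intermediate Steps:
105 + W(207, -154) = 105 - 150*207 = 105 - 31050 = -30945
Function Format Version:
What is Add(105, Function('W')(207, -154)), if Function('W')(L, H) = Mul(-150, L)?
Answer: -30945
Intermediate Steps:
Add(105, Function('W')(207, -154)) = Add(105, Mul(-150, 207)) = Add(105, -31050) = -30945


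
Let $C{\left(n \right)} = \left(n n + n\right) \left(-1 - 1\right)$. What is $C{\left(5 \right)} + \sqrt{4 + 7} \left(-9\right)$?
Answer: $-60 - 9 \sqrt{11} \approx -89.85$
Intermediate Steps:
$C{\left(n \right)} = - 2 n - 2 n^{2}$ ($C{\left(n \right)} = \left(n^{2} + n\right) \left(-2\right) = \left(n + n^{2}\right) \left(-2\right) = - 2 n - 2 n^{2}$)
$C{\left(5 \right)} + \sqrt{4 + 7} \left(-9\right) = \left(-2\right) 5 \left(1 + 5\right) + \sqrt{4 + 7} \left(-9\right) = \left(-2\right) 5 \cdot 6 + \sqrt{11} \left(-9\right) = -60 - 9 \sqrt{11}$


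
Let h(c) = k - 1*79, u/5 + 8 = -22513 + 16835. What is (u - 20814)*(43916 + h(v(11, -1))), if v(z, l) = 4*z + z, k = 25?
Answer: -2159940328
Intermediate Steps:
u = -28430 (u = -40 + 5*(-22513 + 16835) = -40 + 5*(-5678) = -40 - 28390 = -28430)
v(z, l) = 5*z
h(c) = -54 (h(c) = 25 - 1*79 = 25 - 79 = -54)
(u - 20814)*(43916 + h(v(11, -1))) = (-28430 - 20814)*(43916 - 54) = -49244*43862 = -2159940328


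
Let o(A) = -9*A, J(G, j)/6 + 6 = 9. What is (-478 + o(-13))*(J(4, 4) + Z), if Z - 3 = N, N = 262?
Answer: -102163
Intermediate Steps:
J(G, j) = 18 (J(G, j) = -36 + 6*9 = -36 + 54 = 18)
Z = 265 (Z = 3 + 262 = 265)
(-478 + o(-13))*(J(4, 4) + Z) = (-478 - 9*(-13))*(18 + 265) = (-478 + 117)*283 = -361*283 = -102163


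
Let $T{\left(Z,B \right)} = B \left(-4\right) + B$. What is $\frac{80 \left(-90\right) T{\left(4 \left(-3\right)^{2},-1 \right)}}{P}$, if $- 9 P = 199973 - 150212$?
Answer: $\frac{7200}{1843} \approx 3.9067$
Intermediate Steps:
$T{\left(Z,B \right)} = - 3 B$ ($T{\left(Z,B \right)} = - 4 B + B = - 3 B$)
$P = -5529$ ($P = - \frac{199973 - 150212}{9} = \left(- \frac{1}{9}\right) 49761 = -5529$)
$\frac{80 \left(-90\right) T{\left(4 \left(-3\right)^{2},-1 \right)}}{P} = \frac{80 \left(-90\right) \left(\left(-3\right) \left(-1\right)\right)}{-5529} = \left(-7200\right) 3 \left(- \frac{1}{5529}\right) = \left(-21600\right) \left(- \frac{1}{5529}\right) = \frac{7200}{1843}$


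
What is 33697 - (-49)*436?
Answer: 55061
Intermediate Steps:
33697 - (-49)*436 = 33697 - 1*(-21364) = 33697 + 21364 = 55061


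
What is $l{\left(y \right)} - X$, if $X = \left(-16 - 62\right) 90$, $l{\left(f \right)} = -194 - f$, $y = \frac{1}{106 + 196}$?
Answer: $\frac{2061451}{302} \approx 6826.0$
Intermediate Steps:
$y = \frac{1}{302} \approx 0.0033113$
$X = -7020$ ($X = \left(-78\right) 90 = -7020$)
$l{\left(y \right)} - X = \left(-194 - \frac{1}{302}\right) - -7020 = \left(-194 - \frac{1}{302}\right) + 7020 = - \frac{58589}{302} + 7020 = \frac{2061451}{302}$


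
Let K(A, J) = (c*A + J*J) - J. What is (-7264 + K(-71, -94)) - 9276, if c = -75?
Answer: -2285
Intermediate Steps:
K(A, J) = J² - J - 75*A (K(A, J) = (-75*A + J*J) - J = (-75*A + J²) - J = (J² - 75*A) - J = J² - J - 75*A)
(-7264 + K(-71, -94)) - 9276 = (-7264 + ((-94)² - 1*(-94) - 75*(-71))) - 9276 = (-7264 + (8836 + 94 + 5325)) - 9276 = (-7264 + 14255) - 9276 = 6991 - 9276 = -2285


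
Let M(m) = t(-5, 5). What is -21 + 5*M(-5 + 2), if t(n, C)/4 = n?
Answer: -121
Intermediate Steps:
t(n, C) = 4*n
M(m) = -20 (M(m) = 4*(-5) = -20)
-21 + 5*M(-5 + 2) = -21 + 5*(-20) = -21 - 100 = -121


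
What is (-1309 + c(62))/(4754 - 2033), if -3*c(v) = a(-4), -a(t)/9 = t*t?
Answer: -1261/2721 ≈ -0.46343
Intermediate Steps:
a(t) = -9*t² (a(t) = -9*t*t = -9*t²)
c(v) = 48 (c(v) = -(-3)*(-4)² = -(-3)*16 = -⅓*(-144) = 48)
(-1309 + c(62))/(4754 - 2033) = (-1309 + 48)/(4754 - 2033) = -1261/2721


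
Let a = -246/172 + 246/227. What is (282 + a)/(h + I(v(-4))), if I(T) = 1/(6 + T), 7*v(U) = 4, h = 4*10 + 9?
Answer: 126464097/22069621 ≈ 5.7302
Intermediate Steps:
h = 49 (h = 40 + 9 = 49)
v(U) = 4/7 (v(U) = (⅐)*4 = 4/7)
a = -6765/19522 (a = -246*1/172 + 246*(1/227) = -123/86 + 246/227 = -6765/19522 ≈ -0.34653)
(282 + a)/(h + I(v(-4))) = (282 - 6765/19522)/(49 + 1/(6 + 4/7)) = 5498439/(19522*(49 + 1/(46/7))) = 5498439/(19522*(49 + 7/46)) = 5498439/(19522*(2261/46)) = (5498439/19522)*(46/2261) = 126464097/22069621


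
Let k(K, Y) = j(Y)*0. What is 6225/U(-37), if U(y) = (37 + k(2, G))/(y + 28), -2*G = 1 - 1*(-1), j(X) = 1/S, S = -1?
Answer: -56025/37 ≈ -1514.2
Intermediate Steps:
j(X) = -1 (j(X) = 1/(-1) = -1)
G = -1 (G = -(1 - 1*(-1))/2 = -(1 + 1)/2 = -½*2 = -1)
k(K, Y) = 0 (k(K, Y) = -1*0 = 0)
U(y) = 37/(28 + y) (U(y) = (37 + 0)/(y + 28) = 37/(28 + y))
6225/U(-37) = 6225/((37/(28 - 37))) = 6225/((37/(-9))) = 6225/((37*(-⅑))) = 6225/(-37/9) = 6225*(-9/37) = -56025/37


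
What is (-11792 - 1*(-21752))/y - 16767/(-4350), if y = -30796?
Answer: 39419211/11163550 ≈ 3.5311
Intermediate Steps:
(-11792 - 1*(-21752))/y - 16767/(-4350) = (-11792 - 1*(-21752))/(-30796) - 16767/(-4350) = (-11792 + 21752)*(-1/30796) - 16767*(-1/4350) = 9960*(-1/30796) + 5589/1450 = -2490/7699 + 5589/1450 = 39419211/11163550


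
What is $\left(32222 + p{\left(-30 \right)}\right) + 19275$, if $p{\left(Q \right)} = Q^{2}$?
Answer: $52397$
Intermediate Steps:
$\left(32222 + p{\left(-30 \right)}\right) + 19275 = \left(32222 + \left(-30\right)^{2}\right) + 19275 = \left(32222 + 900\right) + 19275 = 33122 + 19275 = 52397$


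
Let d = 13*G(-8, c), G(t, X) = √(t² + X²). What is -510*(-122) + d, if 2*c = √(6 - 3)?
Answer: 62220 + 13*√259/2 ≈ 62325.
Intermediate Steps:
c = √3/2 (c = √(6 - 3)/2 = √3/2 ≈ 0.86602)
G(t, X) = √(X² + t²)
d = 13*√259/2 (d = 13*√((√3/2)² + (-8)²) = 13*√(¾ + 64) = 13*√(259/4) = 13*(√259/2) = 13*√259/2 ≈ 104.61)
-510*(-122) + d = -510*(-122) + 13*√259/2 = 62220 + 13*√259/2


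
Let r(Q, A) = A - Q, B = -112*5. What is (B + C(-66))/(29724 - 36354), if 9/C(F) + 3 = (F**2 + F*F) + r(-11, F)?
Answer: 372787/4413540 ≈ 0.084464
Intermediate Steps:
B = -560
C(F) = 9/(8 + F + 2*F**2) (C(F) = 9/(-3 + ((F**2 + F*F) + (F - 1*(-11)))) = 9/(-3 + ((F**2 + F**2) + (F + 11))) = 9/(-3 + (2*F**2 + (11 + F))) = 9/(-3 + (11 + F + 2*F**2)) = 9/(8 + F + 2*F**2))
(B + C(-66))/(29724 - 36354) = (-560 + 9/(8 - 66 + 2*(-66)**2))/(29724 - 36354) = (-560 + 9/(8 - 66 + 2*4356))/(-6630) = (-560 + 9/(8 - 66 + 8712))*(-1/6630) = (-560 + 9/8654)*(-1/6630) = -4846231/8654*(-1/6630) = 372787/4413540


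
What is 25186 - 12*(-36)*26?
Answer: 36418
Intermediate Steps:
25186 - 12*(-36)*26 = 25186 + 432*26 = 25186 + 11232 = 36418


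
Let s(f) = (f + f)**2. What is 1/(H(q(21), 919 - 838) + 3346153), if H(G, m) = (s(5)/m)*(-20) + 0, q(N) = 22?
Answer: 81/271036393 ≈ 2.9885e-7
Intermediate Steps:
s(f) = 4*f**2 (s(f) = (2*f)**2 = 4*f**2)
H(G, m) = -2000/m (H(G, m) = ((4*5**2)/m)*(-20) + 0 = ((4*25)/m)*(-20) + 0 = (100/m)*(-20) + 0 = -2000/m + 0 = -2000/m)
1/(H(q(21), 919 - 838) + 3346153) = 1/(-2000/(919 - 838) + 3346153) = 1/(-2000/81 + 3346153) = 1/(271036393/81) = 81/271036393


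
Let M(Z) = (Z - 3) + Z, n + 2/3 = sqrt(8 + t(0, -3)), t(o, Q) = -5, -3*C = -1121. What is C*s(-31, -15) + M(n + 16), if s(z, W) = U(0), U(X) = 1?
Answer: 1204/3 + 2*sqrt(3) ≈ 404.80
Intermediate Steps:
C = 1121/3 (C = -1/3*(-1121) = 1121/3 ≈ 373.67)
s(z, W) = 1
n = -2/3 + sqrt(3) (n = -2/3 + sqrt(8 - 5) = -2/3 + sqrt(3) ≈ 1.0654)
M(Z) = -3 + 2*Z (M(Z) = (-3 + Z) + Z = -3 + 2*Z)
C*s(-31, -15) + M(n + 16) = (1121/3)*1 + (-3 + 2*((-2/3 + sqrt(3)) + 16)) = 1121/3 + (-3 + 2*(46/3 + sqrt(3))) = 1121/3 + (-3 + (92/3 + 2*sqrt(3))) = 1121/3 + (83/3 + 2*sqrt(3)) = 1204/3 + 2*sqrt(3)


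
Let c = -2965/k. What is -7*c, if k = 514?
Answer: 20755/514 ≈ 40.379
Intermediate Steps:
c = -2965/514 ≈ -5.7685
-7*c = -7*(-2965/514) = 20755/514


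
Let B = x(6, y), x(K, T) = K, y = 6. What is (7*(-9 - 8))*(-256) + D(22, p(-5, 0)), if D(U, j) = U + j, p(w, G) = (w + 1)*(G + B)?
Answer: 30462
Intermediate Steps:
B = 6
p(w, G) = (1 + w)*(6 + G) (p(w, G) = (w + 1)*(G + 6) = (1 + w)*(6 + G))
(7*(-9 - 8))*(-256) + D(22, p(-5, 0)) = (7*(-9 - 8))*(-256) + (22 + (6 + 0 + 6*(-5) + 0*(-5))) = (7*(-17))*(-256) + (22 + (6 + 0 - 30 + 0)) = -119*(-256) + (22 - 24) = 30464 - 2 = 30462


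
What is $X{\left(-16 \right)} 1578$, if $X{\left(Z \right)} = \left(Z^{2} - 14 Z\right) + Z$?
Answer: $732192$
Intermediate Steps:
$X{\left(Z \right)} = Z^{2} - 13 Z$
$X{\left(-16 \right)} 1578 = - 16 \left(-13 - 16\right) 1578 = \left(-16\right) \left(-29\right) 1578 = 464 \cdot 1578 = 732192$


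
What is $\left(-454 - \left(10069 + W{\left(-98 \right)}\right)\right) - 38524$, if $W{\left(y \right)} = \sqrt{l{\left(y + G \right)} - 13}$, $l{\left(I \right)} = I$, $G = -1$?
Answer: $-49047 - 4 i \sqrt{7} \approx -49047.0 - 10.583 i$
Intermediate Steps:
$W{\left(y \right)} = \sqrt{-14 + y}$ ($W{\left(y \right)} = \sqrt{\left(y - 1\right) - 13} = \sqrt{\left(-1 + y\right) - 13} = \sqrt{-14 + y}$)
$\left(-454 - \left(10069 + W{\left(-98 \right)}\right)\right) - 38524 = \left(-454 - \left(10069 + \sqrt{-14 - 98}\right)\right) - 38524 = \left(-454 - \left(10069 + \sqrt{-112}\right)\right) - 38524 = \left(-454 - \left(10069 + 4 i \sqrt{7}\right)\right) - 38524 = \left(-10523 - 4 i \sqrt{7}\right) - 38524 = -49047 - 4 i \sqrt{7}$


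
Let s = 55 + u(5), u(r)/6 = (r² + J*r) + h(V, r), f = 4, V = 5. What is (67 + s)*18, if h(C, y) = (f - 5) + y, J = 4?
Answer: 7488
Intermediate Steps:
h(C, y) = -1 + y (h(C, y) = (4 - 5) + y = -1 + y)
u(r) = -6 + 6*r² + 30*r (u(r) = 6*((r² + 4*r) + (-1 + r)) = 6*(-1 + r² + 5*r) = -6 + 6*r² + 30*r)
s = 349 (s = 55 + (-6 + 6*5² + 30*5) = 55 + (-6 + 6*25 + 150) = 55 + (-6 + 150 + 150) = 55 + 294 = 349)
(67 + s)*18 = (67 + 349)*18 = 416*18 = 7488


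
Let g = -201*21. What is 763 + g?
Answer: -3458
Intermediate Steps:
g = -4221
763 + g = 763 - 4221 = -3458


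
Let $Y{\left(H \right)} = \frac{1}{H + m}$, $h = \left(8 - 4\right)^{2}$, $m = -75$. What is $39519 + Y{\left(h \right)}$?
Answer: $\frac{2331620}{59} \approx 39519.0$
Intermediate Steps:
$h = 16$ ($h = 4^{2} = 16$)
$Y{\left(H \right)} = \frac{1}{-75 + H}$ ($Y{\left(H \right)} = \frac{1}{H - 75} = \frac{1}{-75 + H}$)
$39519 + Y{\left(h \right)} = 39519 + \frac{1}{-75 + 16} = 39519 + \frac{1}{-59} = 39519 - \frac{1}{59} = \frac{2331620}{59}$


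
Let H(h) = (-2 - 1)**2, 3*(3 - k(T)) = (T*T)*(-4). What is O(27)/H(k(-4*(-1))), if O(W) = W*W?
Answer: 81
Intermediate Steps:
k(T) = 3 + 4*T**2/3 (k(T) = 3 - T*T*(-4)/3 = 3 - T**2*(-4)/3 = 3 - (-4)*T**2/3 = 3 + 4*T**2/3)
H(h) = 9 (H(h) = (-3)**2 = 9)
O(W) = W**2
O(27)/H(k(-4*(-1))) = 27**2/9 = 729*(1/9) = 81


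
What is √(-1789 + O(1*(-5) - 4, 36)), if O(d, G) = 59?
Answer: I*√1730 ≈ 41.593*I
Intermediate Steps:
√(-1789 + O(1*(-5) - 4, 36)) = √(-1789 + 59) = √(-1730) = I*√1730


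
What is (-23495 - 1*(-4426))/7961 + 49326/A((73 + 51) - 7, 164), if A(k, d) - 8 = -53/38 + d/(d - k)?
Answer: 700990339795/143528869 ≈ 4884.0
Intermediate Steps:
A(k, d) = 251/38 + d/(d - k) (A(k, d) = 8 + (-53/38 + d/(d - k)) = 251/38 + d/(d - k))
(-23495 - 1*(-4426))/7961 + 49326/A((73 + 51) - 7, 164) = (-23495 - 1*(-4426))/7961 + 49326/(((-251*((73 + 51) - 7) + 289*164)/(38*(164 - ((73 + 51) - 7))))) = (-23495 + 4426)*(1/7961) + 49326/(((-251*(124 - 7) + 47396)/(38*(164 - (124 - 7))))) = -19069*1/7961 + 49326/(((-251*117 + 47396)/(38*(164 - 1*117)))) = -19069/7961 + 49326/(((-29367 + 47396)/(38*(164 - 117)))) = -19069/7961 + 49326/(((1/38)*18029/47)) = -19069/7961 + 49326/(((1/38)*(1/47)*18029)) = -19069/7961 + 49326/(18029/1786) = -19069/7961 + 49326*(1786/18029) = -19069/7961 + 88096236/18029 = 700990339795/143528869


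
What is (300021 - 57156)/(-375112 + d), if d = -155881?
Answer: -242865/530993 ≈ -0.45738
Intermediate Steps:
(300021 - 57156)/(-375112 + d) = (300021 - 57156)/(-375112 - 155881) = 242865/(-530993) = 242865*(-1/530993) = -242865/530993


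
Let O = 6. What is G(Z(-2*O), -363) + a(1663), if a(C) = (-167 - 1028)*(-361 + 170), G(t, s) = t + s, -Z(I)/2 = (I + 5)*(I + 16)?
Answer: 227938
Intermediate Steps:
Z(I) = -2*(5 + I)*(16 + I) (Z(I) = -2*(I + 5)*(I + 16) = -2*(5 + I)*(16 + I))
G(t, s) = s + t
a(C) = 228245 (a(C) = -1195*(-191) = 228245)
G(Z(-2*O), -363) + a(1663) = (-363 + (-160 - (-84)*6 - 2*(-2*6)²)) + 228245 = (-363 + (-160 - 42*(-12) - 2*(-12)²)) + 228245 = (-363 + (-160 + 504 - 2*144)) + 228245 = (-363 + (-160 + 504 - 288)) + 228245 = (-363 + 56) + 228245 = -307 + 228245 = 227938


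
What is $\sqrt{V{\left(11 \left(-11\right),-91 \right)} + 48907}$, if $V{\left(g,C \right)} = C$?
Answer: $12 \sqrt{339} \approx 220.94$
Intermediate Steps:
$\sqrt{V{\left(11 \left(-11\right),-91 \right)} + 48907} = \sqrt{-91 + 48907} = \sqrt{48816} = 12 \sqrt{339}$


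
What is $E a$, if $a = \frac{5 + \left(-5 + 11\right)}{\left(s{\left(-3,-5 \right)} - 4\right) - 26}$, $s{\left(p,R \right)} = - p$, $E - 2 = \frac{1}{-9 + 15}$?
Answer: $- \frac{143}{162} \approx -0.88272$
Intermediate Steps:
$E = \frac{13}{6}$ ($E = 2 + \frac{1}{-9 + 15} = 2 + \frac{1}{6} = \frac{13}{6} \approx 2.1667$)
$a = - \frac{11}{27}$ ($a = \frac{5 + \left(-5 + 11\right)}{\left(\left(-1\right) \left(-3\right) - 4\right) - 26} = \frac{5 + 6}{\left(3 - 4\right) - 26} = \frac{11}{-1 - 26} = \frac{11}{-27} = 11 \left(- \frac{1}{27}\right) = - \frac{11}{27} \approx -0.40741$)
$E a = \frac{13}{6} \left(- \frac{11}{27}\right) = - \frac{143}{162}$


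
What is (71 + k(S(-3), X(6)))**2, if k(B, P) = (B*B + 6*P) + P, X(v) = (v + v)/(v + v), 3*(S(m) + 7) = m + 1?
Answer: 1515361/81 ≈ 18708.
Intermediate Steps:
S(m) = -20/3 + m/3 (S(m) = -7 + (m + 1)/3 = -7 + (1 + m)/3 = -7 + (1/3 + m/3) = -20/3 + m/3)
X(v) = 1 (X(v) = (2*v)/((2*v)) = (2*v)*(1/(2*v)) = 1)
k(B, P) = B**2 + 7*P (k(B, P) = (B**2 + 6*P) + P = B**2 + 7*P)
(71 + k(S(-3), X(6)))**2 = (71 + ((-20/3 + (1/3)*(-3))**2 + 7*1))**2 = (71 + ((-20/3 - 1)**2 + 7))**2 = (71 + ((-23/3)**2 + 7))**2 = (71 + (529/9 + 7))**2 = (71 + 592/9)**2 = (1231/9)**2 = 1515361/81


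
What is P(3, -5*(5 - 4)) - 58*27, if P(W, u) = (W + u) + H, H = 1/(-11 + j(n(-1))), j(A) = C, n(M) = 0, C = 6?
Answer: -7841/5 ≈ -1568.2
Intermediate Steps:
j(A) = 6
H = -⅕ (H = 1/(-11 + 6) = 1/(-5) = -⅕ ≈ -0.20000)
P(W, u) = -⅕ + W + u (P(W, u) = (W + u) - ⅕ = -⅕ + W + u)
P(3, -5*(5 - 4)) - 58*27 = (-⅕ + 3 - 5*(5 - 4)) - 58*27 = (-⅕ + 3 - 5*1) - 29*54 = (-⅕ + 3 - 5) - 1566 = -11/5 - 1566 = -7841/5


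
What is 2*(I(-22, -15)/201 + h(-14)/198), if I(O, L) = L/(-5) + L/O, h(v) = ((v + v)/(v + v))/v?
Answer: 3335/92862 ≈ 0.035914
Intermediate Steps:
h(v) = 1/v (h(v) = ((2*v)/((2*v)))/v = ((2*v)*(1/(2*v)))/v = 1/v)
I(O, L) = -L/5 + L/O (I(O, L) = L*(-⅕) + L/O = -L/5 + L/O)
2*(I(-22, -15)/201 + h(-14)/198) = 2*((-⅕*(-15) - 15/(-22))/201 + 1/(-14*198)) = 2*((3 - 15*(-1/22))*(1/201) - 1/14*1/198) = 2*((3 + 15/22)*(1/201) - 1/2772) = 2*((81/22)*(1/201) - 1/2772) = 2*(27/1474 - 1/2772) = 2*(3335/185724) = 3335/92862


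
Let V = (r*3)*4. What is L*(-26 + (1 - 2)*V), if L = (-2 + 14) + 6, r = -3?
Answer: 180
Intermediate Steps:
V = -36 (V = -3*3*4 = -9*4 = -36)
L = 18 (L = 12 + 6 = 18)
L*(-26 + (1 - 2)*V) = 18*(-26 + (1 - 2)*(-36)) = 18*(-26 - 1*(-36)) = 18*(-26 + 36) = 18*10 = 180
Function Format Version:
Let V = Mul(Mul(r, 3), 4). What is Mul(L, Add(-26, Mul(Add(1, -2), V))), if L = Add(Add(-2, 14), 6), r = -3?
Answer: 180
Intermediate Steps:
V = -36 (V = Mul(Mul(-3, 3), 4) = Mul(-9, 4) = -36)
L = 18 (L = Add(12, 6) = 18)
Mul(L, Add(-26, Mul(Add(1, -2), V))) = Mul(18, Add(-26, Mul(Add(1, -2), -36))) = Mul(18, Add(-26, Mul(-1, -36))) = Mul(18, Add(-26, 36)) = Mul(18, 10) = 180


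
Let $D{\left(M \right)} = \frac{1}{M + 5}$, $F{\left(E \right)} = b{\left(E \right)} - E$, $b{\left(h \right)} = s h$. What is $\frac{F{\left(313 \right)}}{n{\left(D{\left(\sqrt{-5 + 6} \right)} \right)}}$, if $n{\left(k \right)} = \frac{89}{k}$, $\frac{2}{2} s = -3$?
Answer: $- \frac{626}{267} \approx -2.3446$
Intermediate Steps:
$s = -3$
$b{\left(h \right)} = - 3 h$
$F{\left(E \right)} = - 4 E$ ($F{\left(E \right)} = - 3 E - E = - 4 E$)
$D{\left(M \right)} = \frac{1}{5 + M}$
$\frac{F{\left(313 \right)}}{n{\left(D{\left(\sqrt{-5 + 6} \right)} \right)}} = \frac{\left(-4\right) 313}{89 \frac{1}{\frac{1}{5 + \sqrt{-5 + 6}}}} = - \frac{1252}{89 \frac{1}{\frac{1}{5 + \sqrt{1}}}} = - \frac{1252}{89 \frac{1}{\frac{1}{5 + 1}}} = - \frac{1252}{89 \frac{1}{\frac{1}{6}}} = - \frac{1252}{89 \cdot 6} = - \frac{1252}{534} = \left(-1252\right) \frac{1}{534} = - \frac{626}{267}$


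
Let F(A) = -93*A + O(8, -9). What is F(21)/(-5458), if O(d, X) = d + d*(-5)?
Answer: 1985/5458 ≈ 0.36369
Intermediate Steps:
O(d, X) = -4*d (O(d, X) = d - 5*d = -4*d)
F(A) = -32 - 93*A (F(A) = -93*A - 4*8 = -93*A - 32 = -32 - 93*A)
F(21)/(-5458) = (-32 - 93*21)/(-5458) = (-32 - 1953)*(-1/5458) = -1985*(-1/5458) = 1985/5458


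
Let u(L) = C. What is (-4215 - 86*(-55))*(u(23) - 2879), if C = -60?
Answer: -1513585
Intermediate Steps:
u(L) = -60
(-4215 - 86*(-55))*(u(23) - 2879) = (-4215 - 86*(-55))*(-60 - 2879) = (-4215 + 4730)*(-2939) = 515*(-2939) = -1513585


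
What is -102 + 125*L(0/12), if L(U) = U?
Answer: -102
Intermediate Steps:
-102 + 125*L(0/12) = -102 + 125*(0/12) = -102 + 125*(0*(1/12)) = -102 + 125*0 = -102 + 0 = -102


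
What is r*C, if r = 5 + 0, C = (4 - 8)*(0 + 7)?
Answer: -140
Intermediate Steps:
C = -28 (C = -4*7 = -28)
r = 5
r*C = 5*(-28) = -140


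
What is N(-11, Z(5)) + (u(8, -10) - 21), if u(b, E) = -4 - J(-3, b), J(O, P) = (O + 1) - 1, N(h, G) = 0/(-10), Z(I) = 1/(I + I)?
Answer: -22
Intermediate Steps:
Z(I) = 1/(2*I)
N(h, G) = 0 (N(h, G) = 0*(-⅒) = 0)
J(O, P) = O (J(O, P) = (1 + O) - 1 = O)
u(b, E) = -1 (u(b, E) = -4 - 1*(-3) = -4 + 3 = -1)
N(-11, Z(5)) + (u(8, -10) - 21) = 0 + (-1 - 21) = 0 - 22 = -22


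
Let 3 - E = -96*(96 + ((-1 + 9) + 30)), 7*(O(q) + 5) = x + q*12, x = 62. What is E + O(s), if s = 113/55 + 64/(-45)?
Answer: 14867092/1155 ≈ 12872.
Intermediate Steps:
s = 313/495 (s = 113*(1/55) + 64*(-1/45) = 113/55 - 64/45 = 313/495 ≈ 0.63232)
O(q) = 27/7 + 12*q/7 (O(q) = -5 + (62 + q*12)/7 = -5 + (62 + 12*q)/7 = -5 + (62/7 + 12*q/7) = 27/7 + 12*q/7)
E = 12867 (E = 3 - (-96)*(96 + ((-1 + 9) + 30)) = 3 - (-96)*(96 + (8 + 30)) = 3 - (-96)*(96 + 38) = 3 - (-96)*134 = 3 - 1*(-12864) = 3 + 12864 = 12867)
E + O(s) = 12867 + (27/7 + (12/7)*(313/495)) = 12867 + (27/7 + 1252/1155) = 12867 + 5707/1155 = 14867092/1155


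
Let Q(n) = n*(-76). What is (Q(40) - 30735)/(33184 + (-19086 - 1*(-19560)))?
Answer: -33775/33658 ≈ -1.0035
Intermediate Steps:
Q(n) = -76*n
(Q(40) - 30735)/(33184 + (-19086 - 1*(-19560))) = (-76*40 - 30735)/(33184 + (-19086 - 1*(-19560))) = (-3040 - 30735)/(33184 + (-19086 + 19560)) = -33775/(33184 + 474) = -33775/33658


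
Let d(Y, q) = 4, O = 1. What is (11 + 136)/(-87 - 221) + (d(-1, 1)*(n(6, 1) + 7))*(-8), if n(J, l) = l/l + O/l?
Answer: -12693/44 ≈ -288.48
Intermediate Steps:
n(J, l) = 1 + 1/l (n(J, l) = l/l + 1/l = 1 + 1/l)
(11 + 136)/(-87 - 221) + (d(-1, 1)*(n(6, 1) + 7))*(-8) = (11 + 136)/(-87 - 221) + (4*((1 + 1)/1 + 7))*(-8) = 147/(-308) + (4*(1*2 + 7))*(-8) = 147*(-1/308) + (4*(2 + 7))*(-8) = -21/44 + (4*9)*(-8) = -21/44 + 36*(-8) = -21/44 - 288 = -12693/44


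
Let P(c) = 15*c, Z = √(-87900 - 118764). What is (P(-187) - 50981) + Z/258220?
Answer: -53786 + I*√51666/129110 ≈ -53786.0 + 0.0017605*I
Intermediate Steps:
Z = 2*I*√51666 (Z = √(-206664) = 2*I*√51666 ≈ 454.6*I)
(P(-187) - 50981) + Z/258220 = (15*(-187) - 50981) + (2*I*√51666)/258220 = (-2805 - 50981) + (2*I*√51666)*(1/258220) = -53786 + I*√51666/129110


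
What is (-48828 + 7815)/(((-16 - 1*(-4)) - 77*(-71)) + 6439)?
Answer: -41013/11894 ≈ -3.4482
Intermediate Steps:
(-48828 + 7815)/(((-16 - 1*(-4)) - 77*(-71)) + 6439) = -41013/(((-16 + 4) + 5467) + 6439) = -41013/((-12 + 5467) + 6439) = -41013/(5455 + 6439) = -41013/11894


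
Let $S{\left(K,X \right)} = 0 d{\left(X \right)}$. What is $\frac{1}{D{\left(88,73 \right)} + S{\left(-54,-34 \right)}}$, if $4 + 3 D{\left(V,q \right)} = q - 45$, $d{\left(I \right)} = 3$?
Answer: $\frac{1}{8} \approx 0.125$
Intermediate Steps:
$D{\left(V,q \right)} = - \frac{49}{3} + \frac{q}{3}$ ($D{\left(V,q \right)} = - \frac{4}{3} + \frac{q - 45}{3} = - \frac{4}{3} + \frac{-45 + q}{3} = - \frac{4}{3} + \left(-15 + \frac{q}{3}\right) = - \frac{49}{3} + \frac{q}{3}$)
$S{\left(K,X \right)} = 0$ ($S{\left(K,X \right)} = 0 \cdot 3 = 0$)
$\frac{1}{D{\left(88,73 \right)} + S{\left(-54,-34 \right)}} = \frac{1}{\left(- \frac{49}{3} + \frac{1}{3} \cdot 73\right) + 0} = \frac{1}{\left(- \frac{49}{3} + \frac{73}{3}\right) + 0} = \frac{1}{8 + 0} = \frac{1}{8}$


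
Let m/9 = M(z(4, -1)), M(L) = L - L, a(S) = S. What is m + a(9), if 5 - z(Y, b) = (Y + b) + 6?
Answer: 9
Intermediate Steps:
z(Y, b) = -1 - Y - b (z(Y, b) = 5 - ((Y + b) + 6) = 5 - (6 + Y + b) = 5 + (-6 - Y - b) = -1 - Y - b)
M(L) = 0
m = 0 (m = 9*0 = 0)
m + a(9) = 0 + 9 = 9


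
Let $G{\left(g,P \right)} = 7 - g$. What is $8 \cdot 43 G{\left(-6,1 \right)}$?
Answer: $4472$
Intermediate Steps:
$8 \cdot 43 G{\left(-6,1 \right)} = 8 \cdot 43 \left(7 - -6\right) = 344 \left(7 + 6\right) = 344 \cdot 13 = 4472$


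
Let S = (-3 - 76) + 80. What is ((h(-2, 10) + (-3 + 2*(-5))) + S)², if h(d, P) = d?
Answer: 196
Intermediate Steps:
S = 1 (S = -79 + 80 = 1)
((h(-2, 10) + (-3 + 2*(-5))) + S)² = ((-2 + (-3 + 2*(-5))) + 1)² = ((-2 + (-3 - 10)) + 1)² = ((-2 - 13) + 1)² = (-15 + 1)² = (-14)² = 196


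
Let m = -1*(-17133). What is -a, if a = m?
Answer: -17133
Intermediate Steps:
m = 17133
a = 17133
-a = -1*17133 = -17133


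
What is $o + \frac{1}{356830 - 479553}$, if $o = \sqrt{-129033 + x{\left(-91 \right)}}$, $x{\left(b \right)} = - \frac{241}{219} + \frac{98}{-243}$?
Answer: $- \frac{1}{122723} + \frac{i \sqrt{501278530578}}{1971} \approx -8.1484 \cdot 10^{-6} + 359.21 i$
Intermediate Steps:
$x{\left(b \right)} = - \frac{26675}{17739}$ ($x{\left(b \right)} = \left(-241\right) \frac{1}{219} + 98 \left(- \frac{1}{243}\right) = - \frac{241}{219} - \frac{98}{243} = - \frac{26675}{17739}$)
$o = \frac{i \sqrt{501278530578}}{1971}$ ($o = \sqrt{-129033 - \frac{26675}{17739}} = \sqrt{- \frac{2288943062}{17739}} = \frac{i \sqrt{501278530578}}{1971} \approx 359.21 i$)
$o + \frac{1}{356830 - 479553} = \frac{i \sqrt{501278530578}}{1971} + \frac{1}{356830 - 479553} = \frac{i \sqrt{501278530578}}{1971} + \frac{1}{-122723} = \frac{i \sqrt{501278530578}}{1971} - \frac{1}{122723} = - \frac{1}{122723} + \frac{i \sqrt{501278530578}}{1971}$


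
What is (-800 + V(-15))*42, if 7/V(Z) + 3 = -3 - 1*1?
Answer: -33642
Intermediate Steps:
V(Z) = -1 (V(Z) = 7/(-3 + (-3 - 1*1)) = 7/(-3 + (-3 - 1)) = 7/(-3 - 4) = 7/(-7) = 7*(-⅐) = -1)
(-800 + V(-15))*42 = (-800 - 1)*42 = -801*42 = -33642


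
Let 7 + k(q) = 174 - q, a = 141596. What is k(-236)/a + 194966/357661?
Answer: 2134657163/3895643612 ≈ 0.54796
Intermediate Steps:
k(q) = 167 - q (k(q) = -7 + (174 - q) = 167 - q)
k(-236)/a + 194966/357661 = (167 - 1*(-236))/141596 + 194966/357661 = (167 + 236)*(1/141596) + 194966*(1/357661) = 403*(1/141596) + 194966/357661 = 31/10892 + 194966/357661 = 2134657163/3895643612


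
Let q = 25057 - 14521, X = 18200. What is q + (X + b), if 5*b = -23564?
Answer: 120116/5 ≈ 24023.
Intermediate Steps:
b = -23564/5 (b = (⅕)*(-23564) = -23564/5 ≈ -4712.8)
q = 10536
q + (X + b) = 10536 + (18200 - 23564/5) = 10536 + 67436/5 = 120116/5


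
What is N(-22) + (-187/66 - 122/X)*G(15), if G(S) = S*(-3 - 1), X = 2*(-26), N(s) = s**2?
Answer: 6672/13 ≈ 513.23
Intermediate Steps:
X = -52
G(S) = -4*S (G(S) = S*(-4) = -4*S)
N(-22) + (-187/66 - 122/X)*G(15) = (-22)**2 + (-187/66 - 122/(-52))*(-4*15) = 484 + (-187*1/66 - 122*(-1/52))*(-60) = 484 + (-17/6 + 61/26)*(-60) = 484 - 19/39*(-60) = 484 + 380/13 = 6672/13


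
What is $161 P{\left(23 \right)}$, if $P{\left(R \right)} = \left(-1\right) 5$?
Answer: $-805$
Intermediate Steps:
$P{\left(R \right)} = -5$
$161 P{\left(23 \right)} = 161 \left(-5\right) = -805$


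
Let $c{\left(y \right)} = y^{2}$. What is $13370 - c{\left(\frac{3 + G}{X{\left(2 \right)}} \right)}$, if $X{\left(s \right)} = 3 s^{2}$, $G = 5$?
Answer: $\frac{120326}{9} \approx 13370.0$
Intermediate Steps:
$13370 - c{\left(\frac{3 + G}{X{\left(2 \right)}} \right)} = 13370 - \left(\frac{3 + 5}{3 \cdot 2^{2}}\right)^{2} = 13370 - \left(\frac{1}{3 \cdot 4} \cdot 8\right)^{2} = 13370 - \left(\frac{1}{12} \cdot 8\right)^{2} = 13370 - \left(\frac{2}{3}\right)^{2} = 13370 - \frac{4}{9} = \frac{120326}{9}$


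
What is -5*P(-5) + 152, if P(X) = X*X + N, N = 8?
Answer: -13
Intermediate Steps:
P(X) = 8 + X² (P(X) = X*X + 8 = X² + 8 = 8 + X²)
-5*P(-5) + 152 = -5*(8 + (-5)²) + 152 = -5*(8 + 25) + 152 = -5*33 + 152 = -165 + 152 = -13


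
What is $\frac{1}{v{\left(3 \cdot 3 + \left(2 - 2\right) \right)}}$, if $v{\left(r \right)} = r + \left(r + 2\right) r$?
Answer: $\frac{1}{108} \approx 0.0092593$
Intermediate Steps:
$v{\left(r \right)} = r + r \left(2 + r\right)$ ($v{\left(r \right)} = r + \left(2 + r\right) r = r + r \left(2 + r\right)$)
$\frac{1}{v{\left(3 \cdot 3 + \left(2 - 2\right) \right)}} = \frac{1}{\left(3 \cdot 3 + \left(2 - 2\right)\right) \left(3 + \left(3 \cdot 3 + \left(2 - 2\right)\right)\right)} = \frac{1}{\left(9 + 0\right) \left(3 + \left(9 + 0\right)\right)} = \frac{1}{9 \left(3 + 9\right)} = \frac{1}{9 \cdot 12} = \frac{1}{108}$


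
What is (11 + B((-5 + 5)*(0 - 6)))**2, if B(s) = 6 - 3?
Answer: 196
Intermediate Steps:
B(s) = 3
(11 + B((-5 + 5)*(0 - 6)))**2 = (11 + 3)**2 = 14**2 = 196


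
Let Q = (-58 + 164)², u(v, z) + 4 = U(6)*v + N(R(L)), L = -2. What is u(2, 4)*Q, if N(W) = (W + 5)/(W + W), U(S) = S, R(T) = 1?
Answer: 123596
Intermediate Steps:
N(W) = (5 + W)/(2*W) (N(W) = (5 + W)/((2*W)) = (5 + W)*(1/(2*W)) = (5 + W)/(2*W))
u(v, z) = -1 + 6*v (u(v, z) = -4 + (6*v + (½)*(5 + 1)/1) = -4 + (6*v + (½)*1*6) = -4 + (6*v + 3) = -4 + (3 + 6*v) = -1 + 6*v)
Q = 11236 (Q = 106² = 11236)
u(2, 4)*Q = (-1 + 6*2)*11236 = (-1 + 12)*11236 = 11*11236 = 123596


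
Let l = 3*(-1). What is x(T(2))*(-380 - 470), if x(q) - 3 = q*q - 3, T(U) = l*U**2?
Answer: -122400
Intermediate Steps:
l = -3
T(U) = -3*U**2
x(q) = q**2 (x(q) = 3 + (q*q - 3) = 3 + (q**2 - 3) = 3 + (-3 + q**2) = q**2)
x(T(2))*(-380 - 470) = (-3*2**2)**2*(-380 - 470) = (-3*4)**2*(-850) = (-12)**2*(-850) = 144*(-850) = -122400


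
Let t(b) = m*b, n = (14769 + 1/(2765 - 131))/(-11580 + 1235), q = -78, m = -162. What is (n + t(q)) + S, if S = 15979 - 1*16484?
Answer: 330515442083/27248730 ≈ 12130.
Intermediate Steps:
S = -505 (S = 15979 - 16484 = -505)
n = -38901547/27248730 (n = (14769 + 1/2634)/(-10345) = (14769 + 1/2634)*(-1/10345) = (38901547/2634)*(-1/10345) = -38901547/27248730 ≈ -1.4276)
t(b) = -162*b
(n + t(q)) + S = (-38901547/27248730 - 162*(-78)) - 505 = (-38901547/27248730 + 12636) - 505 = 344276050733/27248730 - 505 = 330515442083/27248730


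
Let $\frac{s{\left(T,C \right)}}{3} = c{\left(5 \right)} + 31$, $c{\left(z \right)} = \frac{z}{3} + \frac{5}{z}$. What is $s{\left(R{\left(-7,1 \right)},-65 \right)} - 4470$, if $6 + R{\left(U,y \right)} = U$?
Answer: $-4369$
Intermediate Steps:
$c{\left(z \right)} = \frac{5}{z} + \frac{z}{3}$ ($c{\left(z \right)} = z \frac{1}{3} + \frac{5}{z} = \frac{z}{3} + \frac{5}{z} = \frac{5}{z} + \frac{z}{3}$)
$R{\left(U,y \right)} = -6 + U$
$s{\left(T,C \right)} = 101$ ($s{\left(T,C \right)} = 3 \left(\left(\frac{5}{5} + \frac{1}{3} \cdot 5\right) + 31\right) = 3 \left(\left(5 \cdot \frac{1}{5} + \frac{5}{3}\right) + 31\right) = 3 \left(\left(1 + \frac{5}{3}\right) + 31\right) = 3 \left(\frac{8}{3} + 31\right) = 3 \cdot \frac{101}{3} = 101$)
$s{\left(R{\left(-7,1 \right)},-65 \right)} - 4470 = 101 - 4470 = -4369$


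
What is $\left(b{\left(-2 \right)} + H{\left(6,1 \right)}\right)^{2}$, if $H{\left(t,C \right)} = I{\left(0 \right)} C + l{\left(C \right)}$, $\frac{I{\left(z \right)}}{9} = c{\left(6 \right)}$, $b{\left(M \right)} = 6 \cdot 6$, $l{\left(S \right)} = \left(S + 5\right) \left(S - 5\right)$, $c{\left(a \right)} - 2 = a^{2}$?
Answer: $125316$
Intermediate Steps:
$c{\left(a \right)} = 2 + a^{2}$
$l{\left(S \right)} = \left(-5 + S\right) \left(5 + S\right)$ ($l{\left(S \right)} = \left(5 + S\right) \left(-5 + S\right) = \left(-5 + S\right) \left(5 + S\right)$)
$b{\left(M \right)} = 36$
$I{\left(z \right)} = 342$ ($I{\left(z \right)} = 9 \left(2 + 6^{2}\right) = 9 \left(2 + 36\right) = 9 \cdot 38 = 342$)
$H{\left(t,C \right)} = -25 + C^{2} + 342 C$ ($H{\left(t,C \right)} = 342 C + \left(-25 + C^{2}\right) = -25 + C^{2} + 342 C$)
$\left(b{\left(-2 \right)} + H{\left(6,1 \right)}\right)^{2} = \left(36 + \left(-25 + 1^{2} + 342 \cdot 1\right)\right)^{2} = \left(36 + \left(-25 + 1 + 342\right)\right)^{2} = \left(36 + 318\right)^{2} = 354^{2} = 125316$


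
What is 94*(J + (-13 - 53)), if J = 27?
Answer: -3666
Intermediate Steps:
94*(J + (-13 - 53)) = 94*(27 + (-13 - 53)) = 94*(27 - 66) = 94*(-39) = -3666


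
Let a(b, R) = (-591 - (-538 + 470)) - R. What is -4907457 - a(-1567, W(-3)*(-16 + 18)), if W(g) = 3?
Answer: -4906928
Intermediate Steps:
a(b, R) = -523 - R (a(b, R) = (-591 - 1*(-68)) - R = (-591 + 68) - R = -523 - R)
-4907457 - a(-1567, W(-3)*(-16 + 18)) = -4907457 - (-523 - 3*(-16 + 18)) = -4907457 - (-523 - 3*2) = -4907457 - (-523 - 1*6) = -4907457 - (-523 - 6) = -4907457 - 1*(-529) = -4907457 + 529 = -4906928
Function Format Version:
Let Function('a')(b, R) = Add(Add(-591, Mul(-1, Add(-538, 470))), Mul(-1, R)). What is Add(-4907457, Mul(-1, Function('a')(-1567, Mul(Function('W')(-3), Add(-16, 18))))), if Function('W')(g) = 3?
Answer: -4906928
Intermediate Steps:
Function('a')(b, R) = Add(-523, Mul(-1, R)) (Function('a')(b, R) = Add(Add(-591, Mul(-1, -68)), Mul(-1, R)) = Add(Add(-591, 68), Mul(-1, R)) = Add(-523, Mul(-1, R)))
Add(-4907457, Mul(-1, Function('a')(-1567, Mul(Function('W')(-3), Add(-16, 18))))) = Add(-4907457, Mul(-1, Add(-523, Mul(-1, Mul(3, Add(-16, 18)))))) = Add(-4907457, Mul(-1, Add(-523, Mul(-1, Mul(3, 2))))) = Add(-4907457, Mul(-1, Add(-523, Mul(-1, 6)))) = Add(-4907457, Mul(-1, Add(-523, -6))) = Add(-4907457, Mul(-1, -529)) = Add(-4907457, 529) = -4906928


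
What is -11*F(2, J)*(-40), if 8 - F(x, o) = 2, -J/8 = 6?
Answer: 2640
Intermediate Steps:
J = -48 (J = -8*6 = -48)
F(x, o) = 6 (F(x, o) = 8 - 1*2 = 8 - 2 = 6)
-11*F(2, J)*(-40) = -11*6*(-40) = -66*(-40) = 2640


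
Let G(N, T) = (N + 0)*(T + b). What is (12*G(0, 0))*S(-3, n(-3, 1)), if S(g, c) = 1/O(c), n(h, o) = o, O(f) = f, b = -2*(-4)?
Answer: 0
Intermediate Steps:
b = 8
G(N, T) = N*(8 + T) (G(N, T) = (N + 0)*(T + 8) = N*(8 + T))
S(g, c) = 1/c
(12*G(0, 0))*S(-3, n(-3, 1)) = (12*(0*(8 + 0)))/1 = (12*(0*8))*1 = (12*0)*1 = 0*1 = 0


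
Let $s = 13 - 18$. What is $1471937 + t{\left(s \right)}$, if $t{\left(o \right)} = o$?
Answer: $1471932$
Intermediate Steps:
$s = -5$ ($s = 13 - 18 = -5$)
$1471937 + t{\left(s \right)} = 1471937 - 5 = 1471932$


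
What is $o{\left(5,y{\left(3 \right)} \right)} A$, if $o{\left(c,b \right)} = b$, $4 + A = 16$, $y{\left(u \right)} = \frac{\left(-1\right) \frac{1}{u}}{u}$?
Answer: $- \frac{4}{3} \approx -1.3333$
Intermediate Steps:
$y{\left(u \right)} = - \frac{1}{u^{2}}$
$A = 12$ ($A = -4 + 16 = 12$)
$o{\left(5,y{\left(3 \right)} \right)} A = - \frac{1}{9} \cdot 12 = \left(-1\right) \frac{1}{9} \cdot 12 = \left(- \frac{1}{9}\right) 12 = - \frac{4}{3}$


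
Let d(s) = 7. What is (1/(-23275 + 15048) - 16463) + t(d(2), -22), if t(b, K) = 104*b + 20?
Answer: -129287306/8227 ≈ -15715.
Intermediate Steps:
t(b, K) = 20 + 104*b
(1/(-23275 + 15048) - 16463) + t(d(2), -22) = (1/(-23275 + 15048) - 16463) + (20 + 104*7) = (1/(-8227) - 16463) + (20 + 728) = (-1/8227 - 16463) + 748 = -135441102/8227 + 748 = -129287306/8227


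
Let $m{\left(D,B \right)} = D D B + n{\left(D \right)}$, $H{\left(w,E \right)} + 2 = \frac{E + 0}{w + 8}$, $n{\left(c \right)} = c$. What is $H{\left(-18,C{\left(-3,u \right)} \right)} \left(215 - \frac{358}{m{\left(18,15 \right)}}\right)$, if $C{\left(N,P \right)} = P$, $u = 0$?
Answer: $- \frac{1048412}{2439} \approx -429.85$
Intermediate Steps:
$H{\left(w,E \right)} = -2 + \frac{E}{8 + w}$ ($H{\left(w,E \right)} = -2 + \frac{E + 0}{w + 8} = -2 + \frac{E}{8 + w}$)
$m{\left(D,B \right)} = D + B D^{2}$ ($m{\left(D,B \right)} = D D B + D = D^{2} B + D = B D^{2} + D = D + B D^{2}$)
$H{\left(-18,C{\left(-3,u \right)} \right)} \left(215 - \frac{358}{m{\left(18,15 \right)}}\right) = \frac{-16 + 0 - -36}{8 - 18} \left(215 - \frac{358}{18 \left(1 + 15 \cdot 18\right)}\right) = \frac{-16 + 0 + 36}{-10} \left(215 - \frac{358}{18 \left(1 + 270\right)}\right) = \left(- \frac{1}{10}\right) 20 \left(215 - \frac{358}{18 \cdot 271}\right) = - 2 \left(215 - \frac{358}{4878}\right) = - 2 \left(215 - \frac{179}{2439}\right) = \left(-2\right) \frac{524206}{2439} = - \frac{1048412}{2439}$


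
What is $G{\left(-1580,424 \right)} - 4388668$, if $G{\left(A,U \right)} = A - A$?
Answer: $-4388668$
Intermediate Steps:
$G{\left(A,U \right)} = 0$
$G{\left(-1580,424 \right)} - 4388668 = 0 - 4388668 = -4388668$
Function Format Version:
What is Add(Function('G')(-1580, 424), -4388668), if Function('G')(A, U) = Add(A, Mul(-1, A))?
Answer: -4388668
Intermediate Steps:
Function('G')(A, U) = 0
Add(Function('G')(-1580, 424), -4388668) = Add(0, -4388668) = -4388668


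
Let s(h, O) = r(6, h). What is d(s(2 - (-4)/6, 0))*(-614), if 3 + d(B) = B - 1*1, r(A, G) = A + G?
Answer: -8596/3 ≈ -2865.3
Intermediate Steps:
s(h, O) = 6 + h
d(B) = -4 + B (d(B) = -3 + (B - 1*1) = -3 + (B - 1) = -3 + (-1 + B) = -4 + B)
d(s(2 - (-4)/6, 0))*(-614) = (-4 + (6 + (2 - (-4)/6)))*(-614) = (-4 + (6 + (2 - 1*(-2/3))))*(-614) = (-4 + (6 + (2 + 2/3)))*(-614) = (-4 + (6 + 8/3))*(-614) = (-4 + 26/3)*(-614) = (14/3)*(-614) = -8596/3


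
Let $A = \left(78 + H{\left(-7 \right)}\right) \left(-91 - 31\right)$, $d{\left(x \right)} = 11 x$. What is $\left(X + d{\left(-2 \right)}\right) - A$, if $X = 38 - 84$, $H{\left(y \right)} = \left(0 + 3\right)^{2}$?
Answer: $10546$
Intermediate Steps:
$H{\left(y \right)} = 9$ ($H{\left(y \right)} = 3^{2} = 9$)
$X = -46$
$A = -10614$ ($A = \left(78 + 9\right) \left(-91 - 31\right) = 87 \left(-122\right) = -10614$)
$\left(X + d{\left(-2 \right)}\right) - A = \left(-46 + 11 \left(-2\right)\right) - -10614 = \left(-46 - 22\right) + 10614 = -68 + 10614 = 10546$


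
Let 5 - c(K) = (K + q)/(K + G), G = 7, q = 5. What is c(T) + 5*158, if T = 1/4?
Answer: 23034/29 ≈ 794.28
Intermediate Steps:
T = ¼ ≈ 0.25000
c(K) = 5 - (5 + K)/(7 + K) (c(K) = 5 - (K + 5)/(K + 7) = 5 - (5 + K)/(7 + K))
c(T) + 5*158 = 2*(15 + 2*(¼))/(7 + ¼) + 5*158 = 2*(15 + ½)/(29/4) + 790 = 2*(4/29)*(31/2) + 790 = 124/29 + 790 = 23034/29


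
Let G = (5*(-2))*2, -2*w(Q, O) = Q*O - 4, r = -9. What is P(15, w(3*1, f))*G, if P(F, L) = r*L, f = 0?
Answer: 360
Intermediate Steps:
w(Q, O) = 2 - O*Q/2 (w(Q, O) = -(Q*O - 4)/2 = -(O*Q - 4)/2 = -(-4 + O*Q)/2 = 2 - O*Q/2)
P(F, L) = -9*L
G = -20 (G = -10*2 = -20)
P(15, w(3*1, f))*G = -9*(2 - ½*0*3*1)*(-20) = -9*(2 - ½*0*3)*(-20) = -9*(2 + 0)*(-20) = -9*2*(-20) = -18*(-20) = 360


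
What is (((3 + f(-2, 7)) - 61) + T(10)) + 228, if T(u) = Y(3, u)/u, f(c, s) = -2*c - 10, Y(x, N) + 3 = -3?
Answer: 817/5 ≈ 163.40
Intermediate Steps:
Y(x, N) = -6 (Y(x, N) = -3 - 3 = -6)
f(c, s) = -10 - 2*c
T(u) = -6/u
(((3 + f(-2, 7)) - 61) + T(10)) + 228 = (((3 + (-10 - 2*(-2))) - 61) - 6/10) + 228 = (((3 + (-10 + 4)) - 61) - 6*⅒) + 228 = (((3 - 6) - 61) - ⅗) + 228 = ((-3 - 61) - ⅗) + 228 = (-64 - ⅗) + 228 = -323/5 + 228 = 817/5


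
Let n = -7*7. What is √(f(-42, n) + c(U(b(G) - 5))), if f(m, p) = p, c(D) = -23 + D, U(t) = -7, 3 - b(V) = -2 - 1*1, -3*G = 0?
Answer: I*√79 ≈ 8.8882*I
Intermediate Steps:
G = 0 (G = -⅓*0 = 0)
b(V) = 6 (b(V) = 3 - (-2 - 1*1) = 3 - (-2 - 1) = 3 - 1*(-3) = 3 + 3 = 6)
n = -49
√(f(-42, n) + c(U(b(G) - 5))) = √(-49 + (-23 - 7)) = √(-49 - 30) = √(-79) = I*√79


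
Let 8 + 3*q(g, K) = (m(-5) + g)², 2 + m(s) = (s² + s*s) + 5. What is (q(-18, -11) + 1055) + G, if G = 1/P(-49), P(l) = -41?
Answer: 179659/123 ≈ 1460.6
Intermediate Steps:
m(s) = 3 + 2*s² (m(s) = -2 + ((s² + s*s) + 5) = -2 + ((s² + s²) + 5) = -2 + (2*s² + 5) = -2 + (5 + 2*s²) = 3 + 2*s²)
G = -1/41 (G = 1/(-41) = -1/41 ≈ -0.024390)
q(g, K) = -8/3 + (53 + g)²/3 (q(g, K) = -8/3 + ((3 + 2*(-5)²) + g)²/3 = -8/3 + ((3 + 2*25) + g)²/3 = -8/3 + ((3 + 50) + g)²/3 = -8/3 + (53 + g)²/3)
(q(-18, -11) + 1055) + G = ((-8/3 + (53 - 18)²/3) + 1055) - 1/41 = ((-8/3 + (⅓)*35²) + 1055) - 1/41 = ((-8/3 + (⅓)*1225) + 1055) - 1/41 = ((-8/3 + 1225/3) + 1055) - 1/41 = (1217/3 + 1055) - 1/41 = 4382/3 - 1/41 = 179659/123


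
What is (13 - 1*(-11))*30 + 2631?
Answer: 3351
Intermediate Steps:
(13 - 1*(-11))*30 + 2631 = (13 + 11)*30 + 2631 = 24*30 + 2631 = 720 + 2631 = 3351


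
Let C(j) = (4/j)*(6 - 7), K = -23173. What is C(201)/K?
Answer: 4/4657773 ≈ 8.5878e-7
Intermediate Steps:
C(j) = -4/j (C(j) = (4/j)*(-1) = -4/j)
C(201)/K = -4/201/(-23173) = -4*1/201*(-1/23173) = -4/201*(-1/23173) = 4/4657773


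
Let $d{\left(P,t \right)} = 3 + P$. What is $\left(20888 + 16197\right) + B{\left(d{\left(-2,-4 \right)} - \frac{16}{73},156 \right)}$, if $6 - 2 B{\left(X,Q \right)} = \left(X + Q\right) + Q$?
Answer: $\frac{5392015}{146} \approx 36932.0$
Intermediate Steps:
$B{\left(X,Q \right)} = 3 - Q - \frac{X}{2}$ ($B{\left(X,Q \right)} = 3 - \frac{\left(X + Q\right) + Q}{2} = 3 - \frac{\left(Q + X\right) + Q}{2} = 3 - \frac{X + 2 Q}{2} = 3 - \left(Q + \frac{X}{2}\right) = 3 - Q - \frac{X}{2}$)
$\left(20888 + 16197\right) + B{\left(d{\left(-2,-4 \right)} - \frac{16}{73},156 \right)} = \left(20888 + 16197\right) - \left(153 + \frac{\left(3 - 2\right) - \frac{16}{73}}{2}\right) = 37085 - \left(153 + \frac{1 - \frac{16}{73}}{2}\right) = 37085 - \frac{22395}{146} = \frac{5392015}{146}$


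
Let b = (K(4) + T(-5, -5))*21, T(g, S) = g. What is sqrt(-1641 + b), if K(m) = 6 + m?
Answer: 16*I*sqrt(6) ≈ 39.192*I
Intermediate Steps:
b = 105 (b = ((6 + 4) - 5)*21 = (10 - 5)*21 = 5*21 = 105)
sqrt(-1641 + b) = sqrt(-1641 + 105) = sqrt(-1536) = 16*I*sqrt(6)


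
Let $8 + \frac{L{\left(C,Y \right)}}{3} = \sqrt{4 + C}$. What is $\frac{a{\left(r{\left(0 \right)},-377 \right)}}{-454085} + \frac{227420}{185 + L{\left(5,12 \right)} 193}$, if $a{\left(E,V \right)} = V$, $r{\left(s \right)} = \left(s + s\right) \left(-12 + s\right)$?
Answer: $- \frac{10326698903}{123057035} \approx -83.918$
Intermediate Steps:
$r{\left(s \right)} = 2 s \left(-12 + s\right)$
$L{\left(C,Y \right)} = -24 + 3 \sqrt{4 + C}$
$\frac{a{\left(r{\left(0 \right)},-377 \right)}}{-454085} + \frac{227420}{185 + L{\left(5,12 \right)} 193} = - \frac{377}{-454085} + \frac{227420}{185 + \left(-24 + 3 \sqrt{4 + 5}\right) 193} = \left(-377\right) \left(- \frac{1}{454085}\right) + \frac{227420}{185 + \left(-24 + 3 \sqrt{9}\right) 193} = \frac{377}{454085} + \frac{227420}{185 + \left(-24 + 3 \cdot 3\right) 193} = \frac{377}{454085} + \frac{227420}{185 + \left(-24 + 9\right) 193} = \frac{377}{454085} + \frac{227420}{185 - 2895} = \frac{377}{454085} + \frac{227420}{-2710} = \frac{377}{454085} + 227420 \left(- \frac{1}{2710}\right) = \frac{377}{454085} - \frac{22742}{271} = - \frac{10326698903}{123057035}$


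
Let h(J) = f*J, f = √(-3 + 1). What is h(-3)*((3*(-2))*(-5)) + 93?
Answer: 93 - 90*I*√2 ≈ 93.0 - 127.28*I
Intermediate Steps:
f = I*√2 (f = √(-2) = I*√2 ≈ 1.4142*I)
h(J) = I*J*√2 (h(J) = (I*√2)*J = I*J*√2)
h(-3)*((3*(-2))*(-5)) + 93 = (I*(-3)*√2)*((3*(-2))*(-5)) + 93 = (-3*I*√2)*(-6*(-5)) + 93 = -3*I*√2*30 + 93 = -90*I*√2 + 93 = 93 - 90*I*√2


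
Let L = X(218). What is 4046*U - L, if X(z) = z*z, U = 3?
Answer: -35386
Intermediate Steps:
X(z) = z**2
L = 47524 (L = 218**2 = 47524)
4046*U - L = 4046*3 - 1*47524 = 12138 - 47524 = -35386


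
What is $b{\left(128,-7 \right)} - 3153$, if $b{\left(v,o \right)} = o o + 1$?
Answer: $-3103$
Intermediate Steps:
$b{\left(v,o \right)} = 1 + o^{2}$ ($b{\left(v,o \right)} = o^{2} + 1 = 1 + o^{2}$)
$b{\left(128,-7 \right)} - 3153 = \left(1 + \left(-7\right)^{2}\right) - 3153 = \left(1 + 49\right) - 3153 = 50 - 3153 = -3103$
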